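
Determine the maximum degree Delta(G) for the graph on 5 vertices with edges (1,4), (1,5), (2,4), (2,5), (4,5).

Step 1: Count edges incident to each vertex:
  deg(1) = 2 (neighbors: 4, 5)
  deg(2) = 2 (neighbors: 4, 5)
  deg(3) = 0 (neighbors: none)
  deg(4) = 3 (neighbors: 1, 2, 5)
  deg(5) = 3 (neighbors: 1, 2, 4)

Step 2: Find maximum:
  max(2, 2, 0, 3, 3) = 3 (vertex 4)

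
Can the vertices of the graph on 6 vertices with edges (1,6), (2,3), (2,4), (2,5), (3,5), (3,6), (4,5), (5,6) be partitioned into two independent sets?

Step 1: Attempt 2-coloring using BFS:
  Start at vertex 1, assign color 0
  Color vertex 6 with color 1 (neighbor of 1)
  Color vertex 3 with color 0 (neighbor of 6)
  Color vertex 5 with color 0 (neighbor of 6)
  Color vertex 2 with color 1 (neighbor of 3)

Step 2: Conflict found! Vertices 3 and 5 are adjacent but have the same color.
This means the graph contains an odd cycle.

The graph is NOT bipartite.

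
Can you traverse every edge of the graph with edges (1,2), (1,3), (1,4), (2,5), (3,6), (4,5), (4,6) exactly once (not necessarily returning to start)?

Step 1: Find the degree of each vertex:
  deg(1) = 3
  deg(2) = 2
  deg(3) = 2
  deg(4) = 3
  deg(5) = 2
  deg(6) = 2

Step 2: Count vertices with odd degree:
  Odd-degree vertices: 1, 4 (2 total)

Step 3: Apply Euler's theorem:
  - Eulerian circuit exists iff graph is connected and all vertices have even degree
  - Eulerian path exists iff graph is connected and has 0 or 2 odd-degree vertices

Graph is connected with exactly 2 odd-degree vertices (1, 4).
Eulerian path exists (starting and ending at the odd-degree vertices), but no Eulerian circuit.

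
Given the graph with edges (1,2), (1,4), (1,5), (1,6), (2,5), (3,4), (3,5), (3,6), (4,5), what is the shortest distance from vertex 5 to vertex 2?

Step 1: Build adjacency list:
  1: 2, 4, 5, 6
  2: 1, 5
  3: 4, 5, 6
  4: 1, 3, 5
  5: 1, 2, 3, 4
  6: 1, 3

Step 2: BFS from vertex 5 to find shortest path to 2:
  vertex 1 reached at distance 1
  vertex 2 reached at distance 1

Step 3: Shortest path: 5 -> 2
Path length: 1 edge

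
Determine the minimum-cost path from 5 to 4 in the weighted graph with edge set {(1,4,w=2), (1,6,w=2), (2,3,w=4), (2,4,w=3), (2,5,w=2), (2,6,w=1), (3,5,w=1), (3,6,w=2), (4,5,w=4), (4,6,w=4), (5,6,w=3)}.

Step 1: Build adjacency list with weights:
  1: 4(w=2), 6(w=2)
  2: 3(w=4), 4(w=3), 5(w=2), 6(w=1)
  3: 2(w=4), 5(w=1), 6(w=2)
  4: 1(w=2), 2(w=3), 5(w=4), 6(w=4)
  5: 2(w=2), 3(w=1), 4(w=4), 6(w=3)
  6: 1(w=2), 2(w=1), 3(w=2), 4(w=4), 5(w=3)

Step 2: Apply Dijkstra's algorithm from vertex 5:
  Visit vertex 5 (distance=0)
    Update dist[2] = 2
    Update dist[3] = 1
    Update dist[4] = 4
    Update dist[6] = 3
  Visit vertex 3 (distance=1)
  Visit vertex 2 (distance=2)
  Visit vertex 6 (distance=3)
    Update dist[1] = 5
  Visit vertex 4 (distance=4)

Step 3: Shortest path: 5 -> 4
Total weight: 4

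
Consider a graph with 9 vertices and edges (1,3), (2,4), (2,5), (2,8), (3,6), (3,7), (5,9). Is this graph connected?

Step 1: Build adjacency list from edges:
  1: 3
  2: 4, 5, 8
  3: 1, 6, 7
  4: 2
  5: 2, 9
  6: 3
  7: 3
  8: 2
  9: 5

Step 2: Run BFS/DFS from vertex 1:
  Visited: {1, 3, 6, 7}
  Reached 4 of 9 vertices

Step 3: Only 4 of 9 vertices reached. Graph is disconnected.
Connected components: {1, 3, 6, 7}, {2, 4, 5, 8, 9}
Answer: No, the graph is not connected (2 components).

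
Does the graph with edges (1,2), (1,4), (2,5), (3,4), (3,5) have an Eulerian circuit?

Step 1: Find the degree of each vertex:
  deg(1) = 2
  deg(2) = 2
  deg(3) = 2
  deg(4) = 2
  deg(5) = 2

Step 2: Count vertices with odd degree:
  All vertices have even degree (0 odd-degree vertices)

Step 3: Apply Euler's theorem:
  - Eulerian circuit exists iff graph is connected and all vertices have even degree
  - Eulerian path exists iff graph is connected and has 0 or 2 odd-degree vertices

Graph is connected with 0 odd-degree vertices.
Both Eulerian circuit and Eulerian path exist.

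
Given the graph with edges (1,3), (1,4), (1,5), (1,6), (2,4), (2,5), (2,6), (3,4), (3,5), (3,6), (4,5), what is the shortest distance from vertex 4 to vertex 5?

Step 1: Build adjacency list:
  1: 3, 4, 5, 6
  2: 4, 5, 6
  3: 1, 4, 5, 6
  4: 1, 2, 3, 5
  5: 1, 2, 3, 4
  6: 1, 2, 3

Step 2: BFS from vertex 4 to find shortest path to 5:
  vertex 1 reached at distance 1
  vertex 2 reached at distance 1
  vertex 3 reached at distance 1
  vertex 5 reached at distance 1

Step 3: Shortest path: 4 -> 5
Path length: 1 edge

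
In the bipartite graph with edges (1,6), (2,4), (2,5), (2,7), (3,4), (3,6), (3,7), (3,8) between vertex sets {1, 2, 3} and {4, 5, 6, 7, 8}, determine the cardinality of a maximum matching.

Step 1: List the neighbors of each left vertex:
  1: 6
  2: 4, 5, 7
  3: 4, 6, 7, 8

Step 2: Greedily match left vertices, then look for augmenting paths:
  Match 1 -- 6
  Match 2 -- 4
  Match 3 -- 7
  No augmenting path remains.

Step 3: Verify this is maximum:
  Matching size 3 = min(|L|, |R|) = min(3, 5), which is an upper bound, so this matching is maximum.

Maximum matching: {(1,6), (2,4), (3,7)}
Size: 3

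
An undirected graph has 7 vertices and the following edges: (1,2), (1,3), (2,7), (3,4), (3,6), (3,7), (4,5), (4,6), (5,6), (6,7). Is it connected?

Step 1: Build adjacency list from edges:
  1: 2, 3
  2: 1, 7
  3: 1, 4, 6, 7
  4: 3, 5, 6
  5: 4, 6
  6: 3, 4, 5, 7
  7: 2, 3, 6

Step 2: Run BFS/DFS from vertex 1:
  Visited: {1, 2, 3, 7, 4, 6, 5}
  Reached 7 of 7 vertices

Step 3: All 7 vertices reached from vertex 1, so the graph is connected.
Answer: Yes, the graph is connected.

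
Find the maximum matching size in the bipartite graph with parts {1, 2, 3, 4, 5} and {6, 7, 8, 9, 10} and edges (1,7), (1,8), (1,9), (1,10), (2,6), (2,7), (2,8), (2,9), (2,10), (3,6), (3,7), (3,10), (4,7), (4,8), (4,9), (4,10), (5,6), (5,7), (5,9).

Step 1: List the neighbors of each left vertex:
  1: 7, 8, 9, 10
  2: 6, 7, 8, 9, 10
  3: 6, 7, 10
  4: 7, 8, 9, 10
  5: 6, 7, 9

Step 2: Greedily match left vertices, then look for augmenting paths:
  Match 1 -- 7
  Match 2 -- 6
  Match 3 -- 10
  Match 4 -- 8
  Match 5 -- 9
  No augmenting path remains.

Step 3: Verify this is maximum:
  Matching size 5 = min(|L|, |R|) = min(5, 5), which is an upper bound, so this matching is maximum.

Maximum matching: {(1,7), (2,6), (3,10), (4,8), (5,9)}
Size: 5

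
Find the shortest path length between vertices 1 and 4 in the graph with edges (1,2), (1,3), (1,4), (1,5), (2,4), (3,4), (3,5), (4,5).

Step 1: Build adjacency list:
  1: 2, 3, 4, 5
  2: 1, 4
  3: 1, 4, 5
  4: 1, 2, 3, 5
  5: 1, 3, 4

Step 2: BFS from vertex 1 to find shortest path to 4:
  vertex 2 reached at distance 1
  vertex 3 reached at distance 1
  vertex 4 reached at distance 1

Step 3: Shortest path: 1 -> 4
Path length: 1 edge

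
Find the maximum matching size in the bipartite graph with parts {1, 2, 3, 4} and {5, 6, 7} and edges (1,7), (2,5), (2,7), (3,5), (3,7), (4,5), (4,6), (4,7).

Step 1: List the neighbors of each left vertex:
  1: 7
  2: 5, 7
  3: 5, 7
  4: 5, 6, 7

Step 2: Greedily match left vertices, then look for augmenting paths:
  Match 1 -- 7
  Match 2 -- 5
  Match 4 -- 6
  No augmenting path remains.

Step 3: Verify this is maximum:
  Matching size 3 = min(|L|, |R|) = min(4, 3), which is an upper bound, so this matching is maximum.

Maximum matching: {(1,7), (2,5), (4,6)}
Size: 3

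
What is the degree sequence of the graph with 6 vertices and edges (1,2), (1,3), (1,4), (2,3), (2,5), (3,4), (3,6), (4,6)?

Step 1: Count edges incident to each vertex:
  deg(1) = 3 (neighbors: 2, 3, 4)
  deg(2) = 3 (neighbors: 1, 3, 5)
  deg(3) = 4 (neighbors: 1, 2, 4, 6)
  deg(4) = 3 (neighbors: 1, 3, 6)
  deg(5) = 1 (neighbors: 2)
  deg(6) = 2 (neighbors: 3, 4)

Step 2: Sort degrees in non-increasing order:
  Degrees: [3, 3, 4, 3, 1, 2] -> sorted: [4, 3, 3, 3, 2, 1]

Degree sequence: [4, 3, 3, 3, 2, 1]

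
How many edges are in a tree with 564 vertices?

A tree on n vertices always has exactly n - 1 edges.
For n = 564: edges = 564 - 1 = 563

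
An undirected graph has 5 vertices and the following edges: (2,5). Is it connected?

Step 1: Build adjacency list from edges:
  1: (none)
  2: 5
  3: (none)
  4: (none)
  5: 2

Step 2: Run BFS/DFS from vertex 1:
  Visited: {1}
  Reached 1 of 5 vertices

Step 3: Only 1 of 5 vertices reached. Graph is disconnected.
Connected components: {1}, {2, 5}, {3}, {4}
Answer: No, the graph is not connected (4 components).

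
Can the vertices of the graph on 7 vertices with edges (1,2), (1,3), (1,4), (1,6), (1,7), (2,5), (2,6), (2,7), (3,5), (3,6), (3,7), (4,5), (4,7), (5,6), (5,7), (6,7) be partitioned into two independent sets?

Step 1: Attempt 2-coloring using BFS:
  Start at vertex 1, assign color 0
  Color vertex 2 with color 1 (neighbor of 1)
  Color vertex 3 with color 1 (neighbor of 1)
  Color vertex 4 with color 1 (neighbor of 1)
  Color vertex 6 with color 1 (neighbor of 1)
  Color vertex 7 with color 1 (neighbor of 1)
  Color vertex 5 with color 0 (neighbor of 2)

Step 2: Conflict found! Vertices 2 and 6 are adjacent but have the same color.
This means the graph contains an odd cycle.

The graph is NOT bipartite.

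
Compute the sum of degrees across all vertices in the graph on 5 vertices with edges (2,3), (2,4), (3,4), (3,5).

Step 1: Count edges incident to each vertex:
  deg(1) = 0 (neighbors: none)
  deg(2) = 2 (neighbors: 3, 4)
  deg(3) = 3 (neighbors: 2, 4, 5)
  deg(4) = 2 (neighbors: 2, 3)
  deg(5) = 1 (neighbors: 3)

Step 2: Sum all degrees:
  0 + 2 + 3 + 2 + 1 = 8

Verification: sum of degrees = 2 * |E| = 2 * 4 = 8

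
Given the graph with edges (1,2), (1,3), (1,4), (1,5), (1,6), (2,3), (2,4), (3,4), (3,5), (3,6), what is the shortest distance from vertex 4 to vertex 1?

Step 1: Build adjacency list:
  1: 2, 3, 4, 5, 6
  2: 1, 3, 4
  3: 1, 2, 4, 5, 6
  4: 1, 2, 3
  5: 1, 3
  6: 1, 3

Step 2: BFS from vertex 4 to find shortest path to 1:
  vertex 1 reached at distance 1

Step 3: Shortest path: 4 -> 1
Path length: 1 edge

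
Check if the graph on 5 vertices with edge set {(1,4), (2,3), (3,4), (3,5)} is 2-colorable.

Step 1: Attempt 2-coloring using BFS:
  Start at vertex 1, assign color 0
  Color vertex 4 with color 1 (neighbor of 1)
  Color vertex 3 with color 0 (neighbor of 4)
  Color vertex 2 with color 1 (neighbor of 3)
  Color vertex 5 with color 1 (neighbor of 3)

Step 2: 2-coloring succeeded. No conflicts found.
  Set A (color 0): {1, 3}
  Set B (color 1): {2, 4, 5}

The graph is bipartite with partition {1, 3}, {2, 4, 5}.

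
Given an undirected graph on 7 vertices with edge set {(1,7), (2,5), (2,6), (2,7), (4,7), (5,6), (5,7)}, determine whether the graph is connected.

Step 1: Build adjacency list from edges:
  1: 7
  2: 5, 6, 7
  3: (none)
  4: 7
  5: 2, 6, 7
  6: 2, 5
  7: 1, 2, 4, 5

Step 2: Run BFS/DFS from vertex 1:
  Visited: {1, 7, 2, 4, 5, 6}
  Reached 6 of 7 vertices

Step 3: Only 6 of 7 vertices reached. Graph is disconnected.
Connected components: {1, 2, 4, 5, 6, 7}, {3}
Answer: No, the graph is not connected (2 components).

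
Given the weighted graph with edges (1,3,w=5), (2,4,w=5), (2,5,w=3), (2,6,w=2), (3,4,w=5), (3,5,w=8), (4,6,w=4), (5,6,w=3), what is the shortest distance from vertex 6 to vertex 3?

Step 1: Build adjacency list with weights:
  1: 3(w=5)
  2: 4(w=5), 5(w=3), 6(w=2)
  3: 1(w=5), 4(w=5), 5(w=8)
  4: 2(w=5), 3(w=5), 6(w=4)
  5: 2(w=3), 3(w=8), 6(w=3)
  6: 2(w=2), 4(w=4), 5(w=3)

Step 2: Apply Dijkstra's algorithm from vertex 6:
  Visit vertex 6 (distance=0)
    Update dist[2] = 2
    Update dist[4] = 4
    Update dist[5] = 3
  Visit vertex 2 (distance=2)
  Visit vertex 5 (distance=3)
    Update dist[3] = 11
  Visit vertex 4 (distance=4)
    Update dist[3] = 9
  Visit vertex 3 (distance=9)
    Update dist[1] = 14

Step 3: Shortest path: 6 -> 4 -> 3
Total weight: 4 + 5 = 9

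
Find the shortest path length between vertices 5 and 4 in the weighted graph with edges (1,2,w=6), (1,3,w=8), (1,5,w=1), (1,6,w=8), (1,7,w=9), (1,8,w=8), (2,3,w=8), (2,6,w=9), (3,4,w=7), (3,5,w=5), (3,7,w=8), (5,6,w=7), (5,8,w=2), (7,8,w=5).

Step 1: Build adjacency list with weights:
  1: 2(w=6), 3(w=8), 5(w=1), 6(w=8), 7(w=9), 8(w=8)
  2: 1(w=6), 3(w=8), 6(w=9)
  3: 1(w=8), 2(w=8), 4(w=7), 5(w=5), 7(w=8)
  4: 3(w=7)
  5: 1(w=1), 3(w=5), 6(w=7), 8(w=2)
  6: 1(w=8), 2(w=9), 5(w=7)
  7: 1(w=9), 3(w=8), 8(w=5)
  8: 1(w=8), 5(w=2), 7(w=5)

Step 2: Apply Dijkstra's algorithm from vertex 5:
  Visit vertex 5 (distance=0)
    Update dist[1] = 1
    Update dist[3] = 5
    Update dist[6] = 7
    Update dist[8] = 2
  Visit vertex 1 (distance=1)
    Update dist[2] = 7
    Update dist[7] = 10
  Visit vertex 8 (distance=2)
    Update dist[7] = 7
  Visit vertex 3 (distance=5)
    Update dist[4] = 12
  Visit vertex 2 (distance=7)
  Visit vertex 6 (distance=7)
  Visit vertex 7 (distance=7)
  Visit vertex 4 (distance=12)

Step 3: Shortest path: 5 -> 3 -> 4
Total weight: 5 + 7 = 12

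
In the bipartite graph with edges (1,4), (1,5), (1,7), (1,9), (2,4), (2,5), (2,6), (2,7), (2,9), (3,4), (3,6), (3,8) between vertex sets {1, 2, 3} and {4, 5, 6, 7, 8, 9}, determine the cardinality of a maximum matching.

Step 1: List the neighbors of each left vertex:
  1: 4, 5, 7, 9
  2: 4, 5, 6, 7, 9
  3: 4, 6, 8

Step 2: Greedily match left vertices, then look for augmenting paths:
  Match 1 -- 4
  Match 2 -- 5
  Match 3 -- 6
  No augmenting path remains.

Step 3: Verify this is maximum:
  Matching size 3 = min(|L|, |R|) = min(3, 6), which is an upper bound, so this matching is maximum.

Maximum matching: {(1,4), (2,5), (3,6)}
Size: 3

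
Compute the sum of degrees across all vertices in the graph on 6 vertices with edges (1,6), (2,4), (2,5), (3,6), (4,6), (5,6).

Step 1: Count edges incident to each vertex:
  deg(1) = 1 (neighbors: 6)
  deg(2) = 2 (neighbors: 4, 5)
  deg(3) = 1 (neighbors: 6)
  deg(4) = 2 (neighbors: 2, 6)
  deg(5) = 2 (neighbors: 2, 6)
  deg(6) = 4 (neighbors: 1, 3, 4, 5)

Step 2: Sum all degrees:
  1 + 2 + 1 + 2 + 2 + 4 = 12

Verification: sum of degrees = 2 * |E| = 2 * 6 = 12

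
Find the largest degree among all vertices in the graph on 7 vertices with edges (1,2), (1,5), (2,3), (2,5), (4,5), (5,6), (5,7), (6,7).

Step 1: Count edges incident to each vertex:
  deg(1) = 2 (neighbors: 2, 5)
  deg(2) = 3 (neighbors: 1, 3, 5)
  deg(3) = 1 (neighbors: 2)
  deg(4) = 1 (neighbors: 5)
  deg(5) = 5 (neighbors: 1, 2, 4, 6, 7)
  deg(6) = 2 (neighbors: 5, 7)
  deg(7) = 2 (neighbors: 5, 6)

Step 2: Find maximum:
  max(2, 3, 1, 1, 5, 2, 2) = 5 (vertex 5)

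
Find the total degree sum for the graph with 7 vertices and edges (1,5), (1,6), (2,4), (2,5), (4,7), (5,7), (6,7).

Step 1: Count edges incident to each vertex:
  deg(1) = 2 (neighbors: 5, 6)
  deg(2) = 2 (neighbors: 4, 5)
  deg(3) = 0 (neighbors: none)
  deg(4) = 2 (neighbors: 2, 7)
  deg(5) = 3 (neighbors: 1, 2, 7)
  deg(6) = 2 (neighbors: 1, 7)
  deg(7) = 3 (neighbors: 4, 5, 6)

Step 2: Sum all degrees:
  2 + 2 + 0 + 2 + 3 + 2 + 3 = 14

Verification: sum of degrees = 2 * |E| = 2 * 7 = 14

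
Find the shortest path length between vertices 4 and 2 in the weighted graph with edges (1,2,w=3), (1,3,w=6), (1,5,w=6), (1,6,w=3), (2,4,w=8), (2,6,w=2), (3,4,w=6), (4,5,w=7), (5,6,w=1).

Step 1: Build adjacency list with weights:
  1: 2(w=3), 3(w=6), 5(w=6), 6(w=3)
  2: 1(w=3), 4(w=8), 6(w=2)
  3: 1(w=6), 4(w=6)
  4: 2(w=8), 3(w=6), 5(w=7)
  5: 1(w=6), 4(w=7), 6(w=1)
  6: 1(w=3), 2(w=2), 5(w=1)

Step 2: Apply Dijkstra's algorithm from vertex 4:
  Visit vertex 4 (distance=0)
    Update dist[2] = 8
    Update dist[3] = 6
    Update dist[5] = 7
  Visit vertex 3 (distance=6)
    Update dist[1] = 12
  Visit vertex 5 (distance=7)
    Update dist[6] = 8
  Visit vertex 2 (distance=8)
    Update dist[1] = 11

Step 3: Shortest path: 4 -> 2
Total weight: 8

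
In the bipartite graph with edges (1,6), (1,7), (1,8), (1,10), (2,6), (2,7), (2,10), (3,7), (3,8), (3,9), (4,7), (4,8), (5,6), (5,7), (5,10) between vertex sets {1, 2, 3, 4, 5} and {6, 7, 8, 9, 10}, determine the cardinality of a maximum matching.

Step 1: List the neighbors of each left vertex:
  1: 6, 7, 8, 10
  2: 6, 7, 10
  3: 7, 8, 9
  4: 7, 8
  5: 6, 7, 10

Step 2: Greedily match left vertices, then look for augmenting paths:
  Match 1 -- 6
  Match 2 -- 7
  Match 3 -- 9
  Match 4 -- 8
  Match 5 -- 10
  No augmenting path remains.

Step 3: Verify this is maximum:
  Matching size 5 = min(|L|, |R|) = min(5, 5), which is an upper bound, so this matching is maximum.

Maximum matching: {(1,6), (2,7), (3,9), (4,8), (5,10)}
Size: 5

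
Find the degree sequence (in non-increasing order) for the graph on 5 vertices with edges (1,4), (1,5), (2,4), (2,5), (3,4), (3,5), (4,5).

Step 1: Count edges incident to each vertex:
  deg(1) = 2 (neighbors: 4, 5)
  deg(2) = 2 (neighbors: 4, 5)
  deg(3) = 2 (neighbors: 4, 5)
  deg(4) = 4 (neighbors: 1, 2, 3, 5)
  deg(5) = 4 (neighbors: 1, 2, 3, 4)

Step 2: Sort degrees in non-increasing order:
  Degrees: [2, 2, 2, 4, 4] -> sorted: [4, 4, 2, 2, 2]

Degree sequence: [4, 4, 2, 2, 2]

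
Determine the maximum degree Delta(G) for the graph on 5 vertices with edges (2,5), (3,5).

Step 1: Count edges incident to each vertex:
  deg(1) = 0 (neighbors: none)
  deg(2) = 1 (neighbors: 5)
  deg(3) = 1 (neighbors: 5)
  deg(4) = 0 (neighbors: none)
  deg(5) = 2 (neighbors: 2, 3)

Step 2: Find maximum:
  max(0, 1, 1, 0, 2) = 2 (vertex 5)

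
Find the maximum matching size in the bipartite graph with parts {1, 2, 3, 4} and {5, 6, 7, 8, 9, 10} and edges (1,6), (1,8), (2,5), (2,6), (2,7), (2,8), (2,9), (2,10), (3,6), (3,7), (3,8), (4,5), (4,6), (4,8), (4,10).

Step 1: List the neighbors of each left vertex:
  1: 6, 8
  2: 5, 6, 7, 8, 9, 10
  3: 6, 7, 8
  4: 5, 6, 8, 10

Step 2: Greedily match left vertices, then look for augmenting paths:
  Match 1 -- 6
  Match 2 -- 5
  Match 3 -- 7
  Match 4 -- 8
  No augmenting path remains.

Step 3: Verify this is maximum:
  Matching size 4 = min(|L|, |R|) = min(4, 6), which is an upper bound, so this matching is maximum.

Maximum matching: {(1,6), (2,5), (3,7), (4,8)}
Size: 4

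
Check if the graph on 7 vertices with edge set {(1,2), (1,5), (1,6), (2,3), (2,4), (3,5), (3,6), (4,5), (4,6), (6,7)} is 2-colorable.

Step 1: Attempt 2-coloring using BFS:
  Start at vertex 1, assign color 0
  Color vertex 2 with color 1 (neighbor of 1)
  Color vertex 5 with color 1 (neighbor of 1)
  Color vertex 6 with color 1 (neighbor of 1)
  Color vertex 3 with color 0 (neighbor of 2)
  Color vertex 4 with color 0 (neighbor of 2)
  Color vertex 7 with color 0 (neighbor of 6)

Step 2: 2-coloring succeeded. No conflicts found.
  Set A (color 0): {1, 3, 4, 7}
  Set B (color 1): {2, 5, 6}

The graph is bipartite with partition {1, 3, 4, 7}, {2, 5, 6}.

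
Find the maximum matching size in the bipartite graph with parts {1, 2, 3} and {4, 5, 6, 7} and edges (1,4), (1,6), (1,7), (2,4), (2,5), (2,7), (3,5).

Step 1: List the neighbors of each left vertex:
  1: 4, 6, 7
  2: 4, 5, 7
  3: 5

Step 2: Greedily match left vertices, then look for augmenting paths:
  Match 1 -- 4
  Match 2 -- 7
  Match 3 -- 5
  No augmenting path remains.

Step 3: Verify this is maximum:
  Matching size 3 = min(|L|, |R|) = min(3, 4), which is an upper bound, so this matching is maximum.

Maximum matching: {(1,4), (2,7), (3,5)}
Size: 3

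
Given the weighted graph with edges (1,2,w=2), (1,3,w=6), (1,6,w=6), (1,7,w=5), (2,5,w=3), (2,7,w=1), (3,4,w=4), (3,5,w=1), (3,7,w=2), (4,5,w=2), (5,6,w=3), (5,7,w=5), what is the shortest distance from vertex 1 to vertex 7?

Step 1: Build adjacency list with weights:
  1: 2(w=2), 3(w=6), 6(w=6), 7(w=5)
  2: 1(w=2), 5(w=3), 7(w=1)
  3: 1(w=6), 4(w=4), 5(w=1), 7(w=2)
  4: 3(w=4), 5(w=2)
  5: 2(w=3), 3(w=1), 4(w=2), 6(w=3), 7(w=5)
  6: 1(w=6), 5(w=3)
  7: 1(w=5), 2(w=1), 3(w=2), 5(w=5)

Step 2: Apply Dijkstra's algorithm from vertex 1:
  Visit vertex 1 (distance=0)
    Update dist[2] = 2
    Update dist[3] = 6
    Update dist[6] = 6
    Update dist[7] = 5
  Visit vertex 2 (distance=2)
    Update dist[5] = 5
    Update dist[7] = 3
  Visit vertex 7 (distance=3)
    Update dist[3] = 5

Step 3: Shortest path: 1 -> 2 -> 7
Total weight: 2 + 1 = 3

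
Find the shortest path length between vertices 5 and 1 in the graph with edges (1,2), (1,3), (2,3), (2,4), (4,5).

Step 1: Build adjacency list:
  1: 2, 3
  2: 1, 3, 4
  3: 1, 2
  4: 2, 5
  5: 4

Step 2: BFS from vertex 5 to find shortest path to 1:
  vertex 4 reached at distance 1
  vertex 2 reached at distance 2
  vertex 1 reached at distance 3

Step 3: Shortest path: 5 -> 4 -> 2 -> 1
Path length: 3 edges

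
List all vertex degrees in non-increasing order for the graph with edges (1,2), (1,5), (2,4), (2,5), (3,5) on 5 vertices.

Step 1: Count edges incident to each vertex:
  deg(1) = 2 (neighbors: 2, 5)
  deg(2) = 3 (neighbors: 1, 4, 5)
  deg(3) = 1 (neighbors: 5)
  deg(4) = 1 (neighbors: 2)
  deg(5) = 3 (neighbors: 1, 2, 3)

Step 2: Sort degrees in non-increasing order:
  Degrees: [2, 3, 1, 1, 3] -> sorted: [3, 3, 2, 1, 1]

Degree sequence: [3, 3, 2, 1, 1]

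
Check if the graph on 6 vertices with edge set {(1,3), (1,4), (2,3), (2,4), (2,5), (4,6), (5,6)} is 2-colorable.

Step 1: Attempt 2-coloring using BFS:
  Start at vertex 1, assign color 0
  Color vertex 3 with color 1 (neighbor of 1)
  Color vertex 4 with color 1 (neighbor of 1)
  Color vertex 2 with color 0 (neighbor of 3)
  Color vertex 6 with color 0 (neighbor of 4)
  Color vertex 5 with color 1 (neighbor of 2)

Step 2: 2-coloring succeeded. No conflicts found.
  Set A (color 0): {1, 2, 6}
  Set B (color 1): {3, 4, 5}

The graph is bipartite with partition {1, 2, 6}, {3, 4, 5}.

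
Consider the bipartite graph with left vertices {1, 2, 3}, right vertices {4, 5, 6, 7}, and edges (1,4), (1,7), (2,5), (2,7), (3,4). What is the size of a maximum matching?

Step 1: List the neighbors of each left vertex:
  1: 4, 7
  2: 5, 7
  3: 4

Step 2: Greedily match left vertices, then look for augmenting paths:
  Match 1 -- 7
  Match 2 -- 5
  Match 3 -- 4
  No augmenting path remains.

Step 3: Verify this is maximum:
  Matching size 3 = min(|L|, |R|) = min(3, 4), which is an upper bound, so this matching is maximum.

Maximum matching: {(1,7), (2,5), (3,4)}
Size: 3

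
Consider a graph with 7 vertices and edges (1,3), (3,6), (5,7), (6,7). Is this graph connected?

Step 1: Build adjacency list from edges:
  1: 3
  2: (none)
  3: 1, 6
  4: (none)
  5: 7
  6: 3, 7
  7: 5, 6

Step 2: Run BFS/DFS from vertex 1:
  Visited: {1, 3, 6, 7, 5}
  Reached 5 of 7 vertices

Step 3: Only 5 of 7 vertices reached. Graph is disconnected.
Connected components: {1, 3, 5, 6, 7}, {2}, {4}
Answer: No, the graph is not connected (3 components).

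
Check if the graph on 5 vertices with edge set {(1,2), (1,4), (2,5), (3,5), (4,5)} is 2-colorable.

Step 1: Attempt 2-coloring using BFS:
  Start at vertex 1, assign color 0
  Color vertex 2 with color 1 (neighbor of 1)
  Color vertex 4 with color 1 (neighbor of 1)
  Color vertex 5 with color 0 (neighbor of 2)
  Color vertex 3 with color 1 (neighbor of 5)

Step 2: 2-coloring succeeded. No conflicts found.
  Set A (color 0): {1, 5}
  Set B (color 1): {2, 3, 4}

The graph is bipartite with partition {1, 5}, {2, 3, 4}.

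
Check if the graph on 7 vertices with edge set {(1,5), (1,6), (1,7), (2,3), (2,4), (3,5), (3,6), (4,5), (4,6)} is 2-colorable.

Step 1: Attempt 2-coloring using BFS:
  Start at vertex 1, assign color 0
  Color vertex 5 with color 1 (neighbor of 1)
  Color vertex 6 with color 1 (neighbor of 1)
  Color vertex 7 with color 1 (neighbor of 1)
  Color vertex 3 with color 0 (neighbor of 5)
  Color vertex 4 with color 0 (neighbor of 5)
  Color vertex 2 with color 1 (neighbor of 3)

Step 2: 2-coloring succeeded. No conflicts found.
  Set A (color 0): {1, 3, 4}
  Set B (color 1): {2, 5, 6, 7}

The graph is bipartite with partition {1, 3, 4}, {2, 5, 6, 7}.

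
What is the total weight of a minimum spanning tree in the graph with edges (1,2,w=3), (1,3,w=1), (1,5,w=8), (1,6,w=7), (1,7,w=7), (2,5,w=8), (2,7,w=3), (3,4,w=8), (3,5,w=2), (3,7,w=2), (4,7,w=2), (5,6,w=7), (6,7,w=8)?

Apply Kruskal's algorithm (sort edges by weight, add if no cycle):

Sorted edges by weight:
  (1,3) w=1
  (3,5) w=2
  (3,7) w=2
  (4,7) w=2
  (1,2) w=3
  (2,7) w=3
  (1,7) w=7
  (1,6) w=7
  (5,6) w=7
  (1,5) w=8
  (2,5) w=8
  (3,4) w=8
  (6,7) w=8

Add edge (1,3) w=1 -- no cycle. Running total: 1
Add edge (3,5) w=2 -- no cycle. Running total: 3
Add edge (3,7) w=2 -- no cycle. Running total: 5
Add edge (4,7) w=2 -- no cycle. Running total: 7
Add edge (1,2) w=3 -- no cycle. Running total: 10
Skip edge (2,7) w=3 -- would create cycle
Skip edge (1,7) w=7 -- would create cycle
Add edge (1,6) w=7 -- no cycle. Running total: 17

MST edges: (1,3,w=1), (3,5,w=2), (3,7,w=2), (4,7,w=2), (1,2,w=3), (1,6,w=7)
Total MST weight: 1 + 2 + 2 + 2 + 3 + 7 = 17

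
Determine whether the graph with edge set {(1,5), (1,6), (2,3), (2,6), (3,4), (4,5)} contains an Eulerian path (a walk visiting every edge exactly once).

Step 1: Find the degree of each vertex:
  deg(1) = 2
  deg(2) = 2
  deg(3) = 2
  deg(4) = 2
  deg(5) = 2
  deg(6) = 2

Step 2: Count vertices with odd degree:
  All vertices have even degree (0 odd-degree vertices)

Step 3: Apply Euler's theorem:
  - Eulerian circuit exists iff graph is connected and all vertices have even degree
  - Eulerian path exists iff graph is connected and has 0 or 2 odd-degree vertices

Graph is connected with 0 odd-degree vertices.
Both Eulerian circuit and Eulerian path exist.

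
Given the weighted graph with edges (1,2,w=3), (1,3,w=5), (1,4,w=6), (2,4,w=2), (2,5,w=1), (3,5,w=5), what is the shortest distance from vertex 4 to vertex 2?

Step 1: Build adjacency list with weights:
  1: 2(w=3), 3(w=5), 4(w=6)
  2: 1(w=3), 4(w=2), 5(w=1)
  3: 1(w=5), 5(w=5)
  4: 1(w=6), 2(w=2)
  5: 2(w=1), 3(w=5)

Step 2: Apply Dijkstra's algorithm from vertex 4:
  Visit vertex 4 (distance=0)
    Update dist[1] = 6
    Update dist[2] = 2
  Visit vertex 2 (distance=2)
    Update dist[1] = 5
    Update dist[5] = 3

Step 3: Shortest path: 4 -> 2
Total weight: 2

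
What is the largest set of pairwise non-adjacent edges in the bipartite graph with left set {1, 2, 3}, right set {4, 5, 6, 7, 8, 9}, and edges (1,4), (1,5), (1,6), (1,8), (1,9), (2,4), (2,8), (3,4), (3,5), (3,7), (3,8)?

Step 1: List the neighbors of each left vertex:
  1: 4, 5, 6, 8, 9
  2: 4, 8
  3: 4, 5, 7, 8

Step 2: Greedily match left vertices, then look for augmenting paths:
  Match 1 -- 4
  Match 2 -- 8
  Match 3 -- 5
  No augmenting path remains.

Step 3: Verify this is maximum:
  Matching size 3 = min(|L|, |R|) = min(3, 6), which is an upper bound, so this matching is maximum.

Maximum matching: {(1,4), (2,8), (3,5)}
Size: 3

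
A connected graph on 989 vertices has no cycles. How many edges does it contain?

A tree on n vertices always has exactly n - 1 edges.
For n = 989: edges = 989 - 1 = 988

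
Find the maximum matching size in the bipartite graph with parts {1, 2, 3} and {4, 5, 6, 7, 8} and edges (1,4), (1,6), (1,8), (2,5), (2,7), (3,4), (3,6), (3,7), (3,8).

Step 1: List the neighbors of each left vertex:
  1: 4, 6, 8
  2: 5, 7
  3: 4, 6, 7, 8

Step 2: Greedily match left vertices, then look for augmenting paths:
  Match 1 -- 4
  Match 2 -- 5
  Match 3 -- 6
  No augmenting path remains.

Step 3: Verify this is maximum:
  Matching size 3 = min(|L|, |R|) = min(3, 5), which is an upper bound, so this matching is maximum.

Maximum matching: {(1,4), (2,5), (3,6)}
Size: 3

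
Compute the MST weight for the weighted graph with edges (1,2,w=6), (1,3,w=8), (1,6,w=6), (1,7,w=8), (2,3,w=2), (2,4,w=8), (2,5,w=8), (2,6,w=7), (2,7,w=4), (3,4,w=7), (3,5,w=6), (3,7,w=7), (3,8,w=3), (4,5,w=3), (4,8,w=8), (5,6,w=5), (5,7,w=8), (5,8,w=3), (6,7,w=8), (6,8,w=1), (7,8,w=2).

Apply Kruskal's algorithm (sort edges by weight, add if no cycle):

Sorted edges by weight:
  (6,8) w=1
  (2,3) w=2
  (7,8) w=2
  (3,8) w=3
  (4,5) w=3
  (5,8) w=3
  (2,7) w=4
  (5,6) w=5
  (1,2) w=6
  (1,6) w=6
  (3,5) w=6
  (2,6) w=7
  (3,7) w=7
  (3,4) w=7
  (1,7) w=8
  (1,3) w=8
  (2,5) w=8
  (2,4) w=8
  (4,8) w=8
  (5,7) w=8
  (6,7) w=8

Add edge (6,8) w=1 -- no cycle. Running total: 1
Add edge (2,3) w=2 -- no cycle. Running total: 3
Add edge (7,8) w=2 -- no cycle. Running total: 5
Add edge (3,8) w=3 -- no cycle. Running total: 8
Add edge (4,5) w=3 -- no cycle. Running total: 11
Add edge (5,8) w=3 -- no cycle. Running total: 14
Skip edge (2,7) w=4 -- would create cycle
Skip edge (5,6) w=5 -- would create cycle
Add edge (1,2) w=6 -- no cycle. Running total: 20

MST edges: (6,8,w=1), (2,3,w=2), (7,8,w=2), (3,8,w=3), (4,5,w=3), (5,8,w=3), (1,2,w=6)
Total MST weight: 1 + 2 + 2 + 3 + 3 + 3 + 6 = 20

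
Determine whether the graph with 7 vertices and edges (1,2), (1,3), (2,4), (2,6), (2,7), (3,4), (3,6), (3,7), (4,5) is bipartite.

Step 1: Attempt 2-coloring using BFS:
  Start at vertex 1, assign color 0
  Color vertex 2 with color 1 (neighbor of 1)
  Color vertex 3 with color 1 (neighbor of 1)
  Color vertex 4 with color 0 (neighbor of 2)
  Color vertex 6 with color 0 (neighbor of 2)
  Color vertex 7 with color 0 (neighbor of 2)
  Color vertex 5 with color 1 (neighbor of 4)

Step 2: 2-coloring succeeded. No conflicts found.
  Set A (color 0): {1, 4, 6, 7}
  Set B (color 1): {2, 3, 5}

The graph is bipartite with partition {1, 4, 6, 7}, {2, 3, 5}.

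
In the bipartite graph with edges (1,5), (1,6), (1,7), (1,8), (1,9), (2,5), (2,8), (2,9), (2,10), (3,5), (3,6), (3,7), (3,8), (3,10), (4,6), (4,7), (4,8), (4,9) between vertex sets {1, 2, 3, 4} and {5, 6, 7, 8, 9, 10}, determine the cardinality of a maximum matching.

Step 1: List the neighbors of each left vertex:
  1: 5, 6, 7, 8, 9
  2: 5, 8, 9, 10
  3: 5, 6, 7, 8, 10
  4: 6, 7, 8, 9

Step 2: Greedily match left vertices, then look for augmenting paths:
  Match 1 -- 5
  Match 2 -- 8
  Match 3 -- 6
  Match 4 -- 7
  No augmenting path remains.

Step 3: Verify this is maximum:
  Matching size 4 = min(|L|, |R|) = min(4, 6), which is an upper bound, so this matching is maximum.

Maximum matching: {(1,5), (2,8), (3,6), (4,7)}
Size: 4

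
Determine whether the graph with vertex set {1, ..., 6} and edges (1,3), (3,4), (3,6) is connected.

Step 1: Build adjacency list from edges:
  1: 3
  2: (none)
  3: 1, 4, 6
  4: 3
  5: (none)
  6: 3

Step 2: Run BFS/DFS from vertex 1:
  Visited: {1, 3, 4, 6}
  Reached 4 of 6 vertices

Step 3: Only 4 of 6 vertices reached. Graph is disconnected.
Connected components: {1, 3, 4, 6}, {2}, {5}
Answer: No, the graph is not connected (3 components).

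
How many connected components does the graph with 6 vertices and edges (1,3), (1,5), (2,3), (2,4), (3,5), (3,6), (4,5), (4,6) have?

Step 1: Build adjacency list from edges:
  1: 3, 5
  2: 3, 4
  3: 1, 2, 5, 6
  4: 2, 5, 6
  5: 1, 3, 4
  6: 3, 4

Step 2: Run BFS/DFS from vertex 1:
  Visited: {1, 3, 5, 2, 6, 4}
  Reached 6 of 6 vertices

Step 3: All 6 vertices reached from vertex 1, so the graph is connected.
Number of connected components: 1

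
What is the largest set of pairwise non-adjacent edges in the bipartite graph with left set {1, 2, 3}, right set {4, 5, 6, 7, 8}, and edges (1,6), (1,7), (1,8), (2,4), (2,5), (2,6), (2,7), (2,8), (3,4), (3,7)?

Step 1: List the neighbors of each left vertex:
  1: 6, 7, 8
  2: 4, 5, 6, 7, 8
  3: 4, 7

Step 2: Greedily match left vertices, then look for augmenting paths:
  Match 1 -- 6
  Match 2 -- 4
  Match 3 -- 7
  No augmenting path remains.

Step 3: Verify this is maximum:
  Matching size 3 = min(|L|, |R|) = min(3, 5), which is an upper bound, so this matching is maximum.

Maximum matching: {(1,6), (2,4), (3,7)}
Size: 3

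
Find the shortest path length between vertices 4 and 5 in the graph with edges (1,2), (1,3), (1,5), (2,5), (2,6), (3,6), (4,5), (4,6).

Step 1: Build adjacency list:
  1: 2, 3, 5
  2: 1, 5, 6
  3: 1, 6
  4: 5, 6
  5: 1, 2, 4
  6: 2, 3, 4

Step 2: BFS from vertex 4 to find shortest path to 5:
  vertex 5 reached at distance 1

Step 3: Shortest path: 4 -> 5
Path length: 1 edge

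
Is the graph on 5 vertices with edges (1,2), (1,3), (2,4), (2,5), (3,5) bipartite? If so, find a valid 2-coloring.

Step 1: Attempt 2-coloring using BFS:
  Start at vertex 1, assign color 0
  Color vertex 2 with color 1 (neighbor of 1)
  Color vertex 3 with color 1 (neighbor of 1)
  Color vertex 4 with color 0 (neighbor of 2)
  Color vertex 5 with color 0 (neighbor of 2)

Step 2: 2-coloring succeeded. No conflicts found.
  Set A (color 0): {1, 4, 5}
  Set B (color 1): {2, 3}

The graph is bipartite with partition {1, 4, 5}, {2, 3}.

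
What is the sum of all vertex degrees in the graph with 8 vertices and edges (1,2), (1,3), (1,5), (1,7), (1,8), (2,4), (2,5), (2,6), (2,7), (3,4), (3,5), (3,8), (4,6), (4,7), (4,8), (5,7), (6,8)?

Step 1: Count edges incident to each vertex:
  deg(1) = 5 (neighbors: 2, 3, 5, 7, 8)
  deg(2) = 5 (neighbors: 1, 4, 5, 6, 7)
  deg(3) = 4 (neighbors: 1, 4, 5, 8)
  deg(4) = 5 (neighbors: 2, 3, 6, 7, 8)
  deg(5) = 4 (neighbors: 1, 2, 3, 7)
  deg(6) = 3 (neighbors: 2, 4, 8)
  deg(7) = 4 (neighbors: 1, 2, 4, 5)
  deg(8) = 4 (neighbors: 1, 3, 4, 6)

Step 2: Sum all degrees:
  5 + 5 + 4 + 5 + 4 + 3 + 4 + 4 = 34

Verification: sum of degrees = 2 * |E| = 2 * 17 = 34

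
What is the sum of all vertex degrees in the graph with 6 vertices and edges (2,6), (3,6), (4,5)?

Step 1: Count edges incident to each vertex:
  deg(1) = 0 (neighbors: none)
  deg(2) = 1 (neighbors: 6)
  deg(3) = 1 (neighbors: 6)
  deg(4) = 1 (neighbors: 5)
  deg(5) = 1 (neighbors: 4)
  deg(6) = 2 (neighbors: 2, 3)

Step 2: Sum all degrees:
  0 + 1 + 1 + 1 + 1 + 2 = 6

Verification: sum of degrees = 2 * |E| = 2 * 3 = 6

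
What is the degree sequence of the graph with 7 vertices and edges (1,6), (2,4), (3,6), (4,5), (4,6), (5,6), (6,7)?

Step 1: Count edges incident to each vertex:
  deg(1) = 1 (neighbors: 6)
  deg(2) = 1 (neighbors: 4)
  deg(3) = 1 (neighbors: 6)
  deg(4) = 3 (neighbors: 2, 5, 6)
  deg(5) = 2 (neighbors: 4, 6)
  deg(6) = 5 (neighbors: 1, 3, 4, 5, 7)
  deg(7) = 1 (neighbors: 6)

Step 2: Sort degrees in non-increasing order:
  Degrees: [1, 1, 1, 3, 2, 5, 1] -> sorted: [5, 3, 2, 1, 1, 1, 1]

Degree sequence: [5, 3, 2, 1, 1, 1, 1]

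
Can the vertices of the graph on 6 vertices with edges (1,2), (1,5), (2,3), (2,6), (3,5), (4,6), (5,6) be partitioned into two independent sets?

Step 1: Attempt 2-coloring using BFS:
  Start at vertex 1, assign color 0
  Color vertex 2 with color 1 (neighbor of 1)
  Color vertex 5 with color 1 (neighbor of 1)
  Color vertex 3 with color 0 (neighbor of 2)
  Color vertex 6 with color 0 (neighbor of 2)
  Color vertex 4 with color 1 (neighbor of 6)

Step 2: 2-coloring succeeded. No conflicts found.
  Set A (color 0): {1, 3, 6}
  Set B (color 1): {2, 4, 5}

The graph is bipartite with partition {1, 3, 6}, {2, 4, 5}.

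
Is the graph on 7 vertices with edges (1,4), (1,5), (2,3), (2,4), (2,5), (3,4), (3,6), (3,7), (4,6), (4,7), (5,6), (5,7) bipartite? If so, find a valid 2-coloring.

Step 1: Attempt 2-coloring using BFS:
  Start at vertex 1, assign color 0
  Color vertex 4 with color 1 (neighbor of 1)
  Color vertex 5 with color 1 (neighbor of 1)
  Color vertex 2 with color 0 (neighbor of 4)
  Color vertex 3 with color 0 (neighbor of 4)
  Color vertex 6 with color 0 (neighbor of 4)
  Color vertex 7 with color 0 (neighbor of 4)

Step 2: Conflict found! Vertices 2 and 3 are adjacent but have the same color.
This means the graph contains an odd cycle.

The graph is NOT bipartite.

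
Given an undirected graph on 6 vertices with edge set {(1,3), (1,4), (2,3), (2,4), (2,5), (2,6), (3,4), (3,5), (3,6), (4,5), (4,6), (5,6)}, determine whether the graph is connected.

Step 1: Build adjacency list from edges:
  1: 3, 4
  2: 3, 4, 5, 6
  3: 1, 2, 4, 5, 6
  4: 1, 2, 3, 5, 6
  5: 2, 3, 4, 6
  6: 2, 3, 4, 5

Step 2: Run BFS/DFS from vertex 1:
  Visited: {1, 3, 4, 2, 5, 6}
  Reached 6 of 6 vertices

Step 3: All 6 vertices reached from vertex 1, so the graph is connected.
Answer: Yes, the graph is connected.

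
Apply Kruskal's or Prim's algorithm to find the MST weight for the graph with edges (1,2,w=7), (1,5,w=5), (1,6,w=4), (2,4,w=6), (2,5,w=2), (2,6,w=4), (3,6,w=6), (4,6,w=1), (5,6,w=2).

Apply Kruskal's algorithm (sort edges by weight, add if no cycle):

Sorted edges by weight:
  (4,6) w=1
  (2,5) w=2
  (5,6) w=2
  (1,6) w=4
  (2,6) w=4
  (1,5) w=5
  (2,4) w=6
  (3,6) w=6
  (1,2) w=7

Add edge (4,6) w=1 -- no cycle. Running total: 1
Add edge (2,5) w=2 -- no cycle. Running total: 3
Add edge (5,6) w=2 -- no cycle. Running total: 5
Add edge (1,6) w=4 -- no cycle. Running total: 9
Skip edge (2,6) w=4 -- would create cycle
Skip edge (1,5) w=5 -- would create cycle
Skip edge (2,4) w=6 -- would create cycle
Add edge (3,6) w=6 -- no cycle. Running total: 15

MST edges: (4,6,w=1), (2,5,w=2), (5,6,w=2), (1,6,w=4), (3,6,w=6)
Total MST weight: 1 + 2 + 2 + 4 + 6 = 15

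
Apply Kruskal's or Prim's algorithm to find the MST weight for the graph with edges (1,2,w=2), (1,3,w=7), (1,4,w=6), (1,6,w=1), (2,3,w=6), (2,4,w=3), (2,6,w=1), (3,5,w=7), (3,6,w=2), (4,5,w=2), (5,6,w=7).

Apply Kruskal's algorithm (sort edges by weight, add if no cycle):

Sorted edges by weight:
  (1,6) w=1
  (2,6) w=1
  (1,2) w=2
  (3,6) w=2
  (4,5) w=2
  (2,4) w=3
  (1,4) w=6
  (2,3) w=6
  (1,3) w=7
  (3,5) w=7
  (5,6) w=7

Add edge (1,6) w=1 -- no cycle. Running total: 1
Add edge (2,6) w=1 -- no cycle. Running total: 2
Skip edge (1,2) w=2 -- would create cycle
Add edge (3,6) w=2 -- no cycle. Running total: 4
Add edge (4,5) w=2 -- no cycle. Running total: 6
Add edge (2,4) w=3 -- no cycle. Running total: 9

MST edges: (1,6,w=1), (2,6,w=1), (3,6,w=2), (4,5,w=2), (2,4,w=3)
Total MST weight: 1 + 1 + 2 + 2 + 3 = 9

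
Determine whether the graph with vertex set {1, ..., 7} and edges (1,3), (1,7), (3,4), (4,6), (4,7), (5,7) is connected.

Step 1: Build adjacency list from edges:
  1: 3, 7
  2: (none)
  3: 1, 4
  4: 3, 6, 7
  5: 7
  6: 4
  7: 1, 4, 5

Step 2: Run BFS/DFS from vertex 1:
  Visited: {1, 3, 7, 4, 5, 6}
  Reached 6 of 7 vertices

Step 3: Only 6 of 7 vertices reached. Graph is disconnected.
Connected components: {1, 3, 4, 5, 6, 7}, {2}
Answer: No, the graph is not connected (2 components).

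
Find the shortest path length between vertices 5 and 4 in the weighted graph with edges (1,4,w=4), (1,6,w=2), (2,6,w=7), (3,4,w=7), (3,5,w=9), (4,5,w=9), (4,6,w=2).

Step 1: Build adjacency list with weights:
  1: 4(w=4), 6(w=2)
  2: 6(w=7)
  3: 4(w=7), 5(w=9)
  4: 1(w=4), 3(w=7), 5(w=9), 6(w=2)
  5: 3(w=9), 4(w=9)
  6: 1(w=2), 2(w=7), 4(w=2)

Step 2: Apply Dijkstra's algorithm from vertex 5:
  Visit vertex 5 (distance=0)
    Update dist[3] = 9
    Update dist[4] = 9
  Visit vertex 3 (distance=9)
  Visit vertex 4 (distance=9)
    Update dist[1] = 13
    Update dist[6] = 11

Step 3: Shortest path: 5 -> 4
Total weight: 9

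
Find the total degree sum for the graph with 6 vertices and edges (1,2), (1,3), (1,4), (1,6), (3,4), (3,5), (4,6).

Step 1: Count edges incident to each vertex:
  deg(1) = 4 (neighbors: 2, 3, 4, 6)
  deg(2) = 1 (neighbors: 1)
  deg(3) = 3 (neighbors: 1, 4, 5)
  deg(4) = 3 (neighbors: 1, 3, 6)
  deg(5) = 1 (neighbors: 3)
  deg(6) = 2 (neighbors: 1, 4)

Step 2: Sum all degrees:
  4 + 1 + 3 + 3 + 1 + 2 = 14

Verification: sum of degrees = 2 * |E| = 2 * 7 = 14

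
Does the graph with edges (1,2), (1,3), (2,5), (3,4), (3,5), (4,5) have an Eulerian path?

Step 1: Find the degree of each vertex:
  deg(1) = 2
  deg(2) = 2
  deg(3) = 3
  deg(4) = 2
  deg(5) = 3

Step 2: Count vertices with odd degree:
  Odd-degree vertices: 3, 5 (2 total)

Step 3: Apply Euler's theorem:
  - Eulerian circuit exists iff graph is connected and all vertices have even degree
  - Eulerian path exists iff graph is connected and has 0 or 2 odd-degree vertices

Graph is connected with exactly 2 odd-degree vertices (3, 5).
Eulerian path exists (starting and ending at the odd-degree vertices), but no Eulerian circuit.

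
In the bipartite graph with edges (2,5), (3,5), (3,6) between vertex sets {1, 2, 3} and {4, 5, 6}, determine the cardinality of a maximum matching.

Step 1: List the neighbors of each left vertex:
  1: (none)
  2: 5
  3: 5, 6

Step 2: Greedily match left vertices, then look for augmenting paths:
  Match 2 -- 5
  Match 3 -- 6
  No augmenting path remains.

Step 3: Verify this is maximum:
  Matching has size 2. The vertex set {2, 3} covers every edge and has size 2; any matching has at most one edge per cover vertex, so 2 is maximum (König's theorem).

Maximum matching: {(2,5), (3,6)}
Size: 2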